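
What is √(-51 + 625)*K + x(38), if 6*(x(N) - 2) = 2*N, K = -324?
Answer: 44/3 - 324*√574 ≈ -7747.8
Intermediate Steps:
x(N) = 2 + N/3 (x(N) = 2 + (2*N)/6 = 2 + N/3)
√(-51 + 625)*K + x(38) = √(-51 + 625)*(-324) + (2 + (⅓)*38) = √574*(-324) + (2 + 38/3) = -324*√574 + 44/3 = 44/3 - 324*√574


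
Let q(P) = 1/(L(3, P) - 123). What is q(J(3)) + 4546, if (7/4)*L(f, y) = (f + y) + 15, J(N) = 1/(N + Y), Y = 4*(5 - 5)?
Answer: 10742177/2363 ≈ 4546.0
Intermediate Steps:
Y = 0 (Y = 4*0 = 0)
J(N) = 1/N (J(N) = 1/(N + 0) = 1/N)
L(f, y) = 60/7 + 4*f/7 + 4*y/7 (L(f, y) = 4*((f + y) + 15)/7 = 4*(15 + f + y)/7 = 60/7 + 4*f/7 + 4*y/7)
q(P) = 1/(-789/7 + 4*P/7) (q(P) = 1/((60/7 + (4/7)*3 + 4*P/7) - 123) = 1/((60/7 + 12/7 + 4*P/7) - 123) = 1/((72/7 + 4*P/7) - 123) = 1/(-789/7 + 4*P/7))
q(J(3)) + 4546 = 7/(-789 + 4/3) + 4546 = 7/(-2363/3) + 4546 = 7*(-3/2363) + 4546 = -21/2363 + 4546 = 10742177/2363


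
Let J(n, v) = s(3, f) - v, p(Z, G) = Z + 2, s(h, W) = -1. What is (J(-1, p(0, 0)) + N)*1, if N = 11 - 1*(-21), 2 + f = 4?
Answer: 29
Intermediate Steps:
f = 2 (f = -2 + 4 = 2)
p(Z, G) = 2 + Z
J(n, v) = -1 - v
N = 32 (N = 11 + 21 = 32)
(J(-1, p(0, 0)) + N)*1 = ((-1 - (2 + 0)) + 32)*1 = ((-1 - 1*2) + 32)*1 = ((-1 - 2) + 32)*1 = (-3 + 32)*1 = 29*1 = 29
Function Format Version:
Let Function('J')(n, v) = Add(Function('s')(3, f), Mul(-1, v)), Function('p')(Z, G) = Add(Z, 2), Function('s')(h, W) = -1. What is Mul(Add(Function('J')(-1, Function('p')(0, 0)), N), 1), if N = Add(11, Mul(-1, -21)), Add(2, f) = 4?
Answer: 29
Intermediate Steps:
f = 2 (f = Add(-2, 4) = 2)
Function('p')(Z, G) = Add(2, Z)
Function('J')(n, v) = Add(-1, Mul(-1, v))
N = 32 (N = Add(11, 21) = 32)
Mul(Add(Function('J')(-1, Function('p')(0, 0)), N), 1) = Mul(Add(Add(-1, Mul(-1, Add(2, 0))), 32), 1) = Mul(Add(Add(-1, Mul(-1, 2)), 32), 1) = Mul(Add(Add(-1, -2), 32), 1) = Mul(Add(-3, 32), 1) = Mul(29, 1) = 29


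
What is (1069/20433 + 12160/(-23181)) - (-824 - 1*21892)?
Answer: 3586459066759/157885791 ≈ 22716.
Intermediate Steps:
(1069/20433 + 12160/(-23181)) - (-824 - 1*21892) = (1069*(1/20433) + 12160*(-1/23181)) - (-824 - 21892) = (1069/20433 - 12160/23181) - 1*(-22716) = -74561597/157885791 + 22716 = 3586459066759/157885791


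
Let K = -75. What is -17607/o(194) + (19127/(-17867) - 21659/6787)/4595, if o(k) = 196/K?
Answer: 66891184277074653/9928379942180 ≈ 6737.4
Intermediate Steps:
o(k) = -196/75 (o(k) = 196/(-75) = 196*(-1/75) = -196/75)
-17607/o(194) + (19127/(-17867) - 21659/6787)/4595 = -17607/(-196/75) + (19127/(-17867) - 21659/6787)/4595 = -17607*(-75/196) + (19127*(-1/17867) - 21659*1/6787)*(1/4595) = 1320525/196 + (-19127/17867 - 1969/617)*(1/4595) = 1320525/196 - 46981482/11023939*1/4595 = 1320525/196 - 46981482/50654999705 = 66891184277074653/9928379942180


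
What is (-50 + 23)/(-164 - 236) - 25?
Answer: -9973/400 ≈ -24.932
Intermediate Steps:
(-50 + 23)/(-164 - 236) - 25 = -27/(-400) - 25 = -27*(-1/400) - 25 = 27/400 - 25 = -9973/400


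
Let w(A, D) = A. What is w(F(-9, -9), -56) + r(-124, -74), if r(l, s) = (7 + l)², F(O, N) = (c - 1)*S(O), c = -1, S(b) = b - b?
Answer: 13689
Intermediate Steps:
S(b) = 0
F(O, N) = 0 (F(O, N) = (-1 - 1)*0 = -2*0 = 0)
w(F(-9, -9), -56) + r(-124, -74) = 0 + (7 - 124)² = 0 + (-117)² = 0 + 13689 = 13689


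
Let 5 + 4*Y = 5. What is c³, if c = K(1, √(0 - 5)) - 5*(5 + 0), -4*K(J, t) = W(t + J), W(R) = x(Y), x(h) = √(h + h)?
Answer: -15625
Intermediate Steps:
Y = 0 (Y = -5/4 + (¼)*5 = -5/4 + 5/4 = 0)
x(h) = √2*√h (x(h) = √(2*h) = √2*√h)
W(R) = 0 (W(R) = √2*√0 = √2*0 = 0)
K(J, t) = 0 (K(J, t) = -¼*0 = 0)
c = -25 (c = 0 - 5*(5 + 0) = 0 - 5*5 = 0 - 25 = -25)
c³ = (-25)³ = -15625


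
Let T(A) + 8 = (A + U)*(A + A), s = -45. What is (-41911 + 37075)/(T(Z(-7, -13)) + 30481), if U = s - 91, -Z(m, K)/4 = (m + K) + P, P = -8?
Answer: -4836/25097 ≈ -0.19269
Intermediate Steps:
Z(m, K) = 32 - 4*K - 4*m (Z(m, K) = -4*((m + K) - 8) = -4*((K + m) - 8) = -4*(-8 + K + m) = 32 - 4*K - 4*m)
U = -136 (U = -45 - 91 = -136)
T(A) = -8 + 2*A*(-136 + A) (T(A) = -8 + (A - 136)*(A + A) = -8 + (-136 + A)*(2*A) = -8 + 2*A*(-136 + A))
(-41911 + 37075)/(T(Z(-7, -13)) + 30481) = (-41911 + 37075)/((-8 - 272*(32 - 4*(-13) - 4*(-7)) + 2*(32 - 4*(-13) - 4*(-7))²) + 30481) = -4836/((-8 - 272*(32 + 52 + 28) + 2*(32 + 52 + 28)²) + 30481) = -4836/((-8 - 272*112 + 2*112²) + 30481) = -4836/((-8 - 30464 + 2*12544) + 30481) = -4836/((-8 - 30464 + 25088) + 30481) = -4836/(-5384 + 30481) = -4836/25097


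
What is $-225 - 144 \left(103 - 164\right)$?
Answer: $8559$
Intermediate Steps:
$-225 - 144 \left(103 - 164\right) = -225 - -8784 = -225 + 8784 = 8559$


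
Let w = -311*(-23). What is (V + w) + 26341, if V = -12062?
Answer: 21432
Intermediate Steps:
w = 7153
(V + w) + 26341 = (-12062 + 7153) + 26341 = -4909 + 26341 = 21432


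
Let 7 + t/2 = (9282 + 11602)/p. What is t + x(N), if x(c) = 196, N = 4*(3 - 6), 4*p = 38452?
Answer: 1791334/9613 ≈ 186.34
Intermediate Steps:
p = 9613 (p = (1/4)*38452 = 9613)
N = -12 (N = 4*(-3) = -12)
t = -92814/9613 (t = -14 + 2*((9282 + 11602)/9613) = -14 + 2*(20884*(1/9613)) = -14 + 2*(20884/9613) = -14 + 41768/9613 = -92814/9613 ≈ -9.6550)
t + x(N) = -92814/9613 + 196 = 1791334/9613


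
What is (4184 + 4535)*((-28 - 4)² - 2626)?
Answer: -13967838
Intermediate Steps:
(4184 + 4535)*((-28 - 4)² - 2626) = 8719*((-32)² - 2626) = 8719*(1024 - 2626) = 8719*(-1602) = -13967838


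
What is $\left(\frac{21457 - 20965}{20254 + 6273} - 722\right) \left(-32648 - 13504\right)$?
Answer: $\frac{21558614544}{647} \approx 3.3321 \cdot 10^{7}$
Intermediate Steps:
$\left(\frac{21457 - 20965}{20254 + 6273} - 722\right) \left(-32648 - 13504\right) = \left(\frac{492}{26527} - 722\right) \left(-46152\right) = \left(492 \cdot \frac{1}{26527} - 722\right) \left(-46152\right) = \left(\frac{12}{647} - 722\right) \left(-46152\right) = \left(- \frac{467122}{647}\right) \left(-46152\right) = \frac{21558614544}{647}$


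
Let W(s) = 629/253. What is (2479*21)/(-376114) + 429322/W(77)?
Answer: 40852892976013/236575706 ≈ 1.7268e+5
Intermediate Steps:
W(s) = 629/253 (W(s) = 629*(1/253) = 629/253)
(2479*21)/(-376114) + 429322/W(77) = (2479*21)/(-376114) + 429322/(629/253) = 52059*(-1/376114) + 429322*(253/629) = -52059/376114 + 108618466/629 = 40852892976013/236575706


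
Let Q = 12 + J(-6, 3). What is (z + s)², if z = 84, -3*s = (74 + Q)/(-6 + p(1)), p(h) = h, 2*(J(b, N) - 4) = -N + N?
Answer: 8100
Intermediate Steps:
J(b, N) = 4 (J(b, N) = 4 + (-N + N)/2 = 4 + (½)*0 = 4 + 0 = 4)
Q = 16 (Q = 12 + 4 = 16)
s = 6 (s = -(74 + 16)/(3*(-6 + 1)) = -30/(-5) = -30*(-1)/5 = -⅓*(-18) = 6)
(z + s)² = (84 + 6)² = 90² = 8100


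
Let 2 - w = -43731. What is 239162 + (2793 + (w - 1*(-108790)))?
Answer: 394478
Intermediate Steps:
w = 43733 (w = 2 - 1*(-43731) = 2 + 43731 = 43733)
239162 + (2793 + (w - 1*(-108790))) = 239162 + (2793 + (43733 - 1*(-108790))) = 239162 + (2793 + (43733 + 108790)) = 239162 + (2793 + 152523) = 239162 + 155316 = 394478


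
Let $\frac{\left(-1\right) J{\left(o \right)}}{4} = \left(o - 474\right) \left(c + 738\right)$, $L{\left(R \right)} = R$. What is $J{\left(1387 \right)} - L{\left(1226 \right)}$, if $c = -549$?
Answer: $-691454$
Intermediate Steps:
$J{\left(o \right)} = 358344 - 756 o$ ($J{\left(o \right)} = - 4 \left(o - 474\right) \left(-549 + 738\right) = - 4 \left(-474 + o\right) 189 = - 4 \left(-89586 + 189 o\right) = 358344 - 756 o$)
$J{\left(1387 \right)} - L{\left(1226 \right)} = \left(358344 - 1048572\right) - 1226 = -690228 - 1226 = -691454$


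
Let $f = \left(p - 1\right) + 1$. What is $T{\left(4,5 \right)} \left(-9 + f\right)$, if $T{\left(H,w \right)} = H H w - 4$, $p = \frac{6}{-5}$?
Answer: $- \frac{3876}{5} \approx -775.2$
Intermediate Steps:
$p = - \frac{6}{5}$ ($p = 6 \left(- \frac{1}{5}\right) = - \frac{6}{5} \approx -1.2$)
$f = - \frac{6}{5}$ ($f = \left(- \frac{6}{5} - 1\right) + 1 = - \frac{11}{5} + 1 = - \frac{6}{5} \approx -1.2$)
$T{\left(H,w \right)} = -4 + w H^{2}$ ($T{\left(H,w \right)} = H^{2} w - 4 = w H^{2} - 4 = -4 + w H^{2}$)
$T{\left(4,5 \right)} \left(-9 + f\right) = \left(-4 + 5 \cdot 4^{2}\right) \left(-9 - \frac{6}{5}\right) = \left(-4 + 5 \cdot 16\right) \left(- \frac{51}{5}\right) = \left(-4 + 80\right) \left(- \frac{51}{5}\right) = 76 \left(- \frac{51}{5}\right) = - \frac{3876}{5}$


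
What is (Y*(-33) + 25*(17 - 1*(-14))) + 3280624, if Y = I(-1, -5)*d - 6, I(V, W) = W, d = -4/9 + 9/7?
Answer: 68916452/21 ≈ 3.2817e+6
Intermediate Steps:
d = 53/63 (d = -4*⅑ + 9*(⅐) = -4/9 + 9/7 = 53/63 ≈ 0.84127)
Y = -643/63 (Y = -5*53/63 - 6 = -265/63 - 6 = -643/63 ≈ -10.206)
(Y*(-33) + 25*(17 - 1*(-14))) + 3280624 = (-643/63*(-33) + 25*(17 - 1*(-14))) + 3280624 = (7073/21 + 25*(17 + 14)) + 3280624 = (7073/21 + 25*31) + 3280624 = (7073/21 + 775) + 3280624 = 23348/21 + 3280624 = 68916452/21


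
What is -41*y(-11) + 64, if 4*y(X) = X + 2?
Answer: 625/4 ≈ 156.25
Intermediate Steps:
y(X) = ½ + X/4 (y(X) = (X + 2)/4 = (2 + X)/4 = ½ + X/4)
-41*y(-11) + 64 = -41*(½ + (¼)*(-11)) + 64 = -41*(½ - 11/4) + 64 = -41*(-9/4) + 64 = 369/4 + 64 = 625/4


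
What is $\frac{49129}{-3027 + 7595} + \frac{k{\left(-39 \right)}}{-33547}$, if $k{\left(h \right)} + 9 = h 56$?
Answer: $\frac{1658148187}{153242696} \approx 10.82$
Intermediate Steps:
$k{\left(h \right)} = -9 + 56 h$ ($k{\left(h \right)} = -9 + h 56 = -9 + 56 h$)
$\frac{49129}{-3027 + 7595} + \frac{k{\left(-39 \right)}}{-33547} = \frac{49129}{-3027 + 7595} + \frac{-9 + 56 \left(-39\right)}{-33547} = \frac{49129}{4568} + \left(-9 - 2184\right) \left(- \frac{1}{33547}\right) = 49129 \cdot \frac{1}{4568} - - \frac{2193}{33547} = \frac{49129}{4568} + \frac{2193}{33547} = \frac{1658148187}{153242696}$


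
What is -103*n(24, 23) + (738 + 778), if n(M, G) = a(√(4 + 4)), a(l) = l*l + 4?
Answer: 280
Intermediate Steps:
a(l) = 4 + l² (a(l) = l² + 4 = 4 + l²)
n(M, G) = 12 (n(M, G) = 4 + (√(4 + 4))² = 4 + (√8)² = 4 + (2*√2)² = 4 + 8 = 12)
-103*n(24, 23) + (738 + 778) = -103*12 + (738 + 778) = -1236 + 1516 = 280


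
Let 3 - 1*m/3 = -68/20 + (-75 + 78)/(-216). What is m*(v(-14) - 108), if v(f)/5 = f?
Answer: -205501/60 ≈ -3425.0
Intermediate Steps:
v(f) = 5*f
m = 2309/120 (m = 9 - 3*(-68/20 + (-75 + 78)/(-216)) = 9 - 3*(-68*1/20 + 3*(-1/216)) = 9 - 3*(-17/5 - 1/72) = 9 - 3*(-1229/360) = 9 + 1229/120 = 2309/120 ≈ 19.242)
m*(v(-14) - 108) = 2309*(5*(-14) - 108)/120 = 2309*(-70 - 108)/120 = (2309/120)*(-178) = -205501/60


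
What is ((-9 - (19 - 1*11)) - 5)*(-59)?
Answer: 1298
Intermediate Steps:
((-9 - (19 - 1*11)) - 5)*(-59) = ((-9 - (19 - 11)) - 5)*(-59) = ((-9 - 1*8) - 5)*(-59) = ((-9 - 8) - 5)*(-59) = (-17 - 5)*(-59) = -22*(-59) = 1298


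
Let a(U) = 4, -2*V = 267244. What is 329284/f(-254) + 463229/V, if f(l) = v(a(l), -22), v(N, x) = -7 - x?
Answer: 43992638213/2004330 ≈ 21949.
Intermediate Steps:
V = -133622 (V = -1/2*267244 = -133622)
f(l) = 15 (f(l) = -7 - 1*(-22) = -7 + 22 = 15)
329284/f(-254) + 463229/V = 329284/15 + 463229/(-133622) = 329284*(1/15) + 463229*(-1/133622) = 329284/15 - 463229/133622 = 43992638213/2004330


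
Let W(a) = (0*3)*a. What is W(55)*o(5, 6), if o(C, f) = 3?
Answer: 0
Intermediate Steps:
W(a) = 0 (W(a) = 0*a = 0)
W(55)*o(5, 6) = 0*3 = 0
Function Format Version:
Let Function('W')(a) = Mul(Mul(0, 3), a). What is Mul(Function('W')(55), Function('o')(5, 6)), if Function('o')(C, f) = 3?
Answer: 0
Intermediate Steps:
Function('W')(a) = 0 (Function('W')(a) = Mul(0, a) = 0)
Mul(Function('W')(55), Function('o')(5, 6)) = Mul(0, 3) = 0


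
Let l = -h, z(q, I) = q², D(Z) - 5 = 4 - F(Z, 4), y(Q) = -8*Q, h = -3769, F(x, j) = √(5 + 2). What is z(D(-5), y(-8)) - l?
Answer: -3769 + (9 - √7)² ≈ -3728.6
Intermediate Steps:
F(x, j) = √7
D(Z) = 9 - √7 (D(Z) = 5 + (4 - √7) = 9 - √7)
l = 3769 (l = -1*(-3769) = 3769)
z(D(-5), y(-8)) - l = (9 - √7)² - 1*3769 = (9 - √7)² - 3769 = -3769 + (9 - √7)²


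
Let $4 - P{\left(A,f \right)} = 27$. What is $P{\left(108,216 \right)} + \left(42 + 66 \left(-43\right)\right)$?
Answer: $-2819$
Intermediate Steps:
$P{\left(A,f \right)} = -23$ ($P{\left(A,f \right)} = 4 - 27 = -23$)
$P{\left(108,216 \right)} + \left(42 + 66 \left(-43\right)\right) = -23 + \left(42 + 66 \left(-43\right)\right) = -23 + \left(42 - 2838\right) = -23 - 2796 = -2819$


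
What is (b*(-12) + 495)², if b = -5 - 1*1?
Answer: 321489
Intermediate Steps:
b = -6 (b = -5 - 1 = -6)
(b*(-12) + 495)² = (-6*(-12) + 495)² = (72 + 495)² = 567² = 321489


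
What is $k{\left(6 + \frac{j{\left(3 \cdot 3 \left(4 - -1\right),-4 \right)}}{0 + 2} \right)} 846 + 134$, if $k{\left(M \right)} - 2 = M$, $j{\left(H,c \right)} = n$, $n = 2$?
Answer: $7748$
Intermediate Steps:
$j{\left(H,c \right)} = 2$
$k{\left(M \right)} = 2 + M$
$k{\left(6 + \frac{j{\left(3 \cdot 3 \left(4 - -1\right),-4 \right)}}{0 + 2} \right)} 846 + 134 = \left(2 + \left(6 + \frac{1}{0 + 2} \cdot 2\right)\right) 846 + 134 = \left(2 + \left(6 + \frac{1}{2} \cdot 2\right)\right) 846 + 134 = \left(2 + \left(6 + 1\right)\right) 846 + 134 = \left(2 + 7\right) 846 + 134 = 9 \cdot 846 + 134 = 7614 + 134 = 7748$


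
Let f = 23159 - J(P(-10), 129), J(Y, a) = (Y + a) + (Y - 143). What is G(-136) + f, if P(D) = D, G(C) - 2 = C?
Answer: 23059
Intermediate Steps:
G(C) = 2 + C
J(Y, a) = -143 + a + 2*Y (J(Y, a) = (Y + a) + (-143 + Y) = -143 + a + 2*Y)
f = 23193 (f = 23159 - (-143 + 129 + 2*(-10)) = 23159 - (-143 + 129 - 20) = 23159 - 1*(-34) = 23159 + 34 = 23193)
G(-136) + f = (2 - 136) + 23193 = -134 + 23193 = 23059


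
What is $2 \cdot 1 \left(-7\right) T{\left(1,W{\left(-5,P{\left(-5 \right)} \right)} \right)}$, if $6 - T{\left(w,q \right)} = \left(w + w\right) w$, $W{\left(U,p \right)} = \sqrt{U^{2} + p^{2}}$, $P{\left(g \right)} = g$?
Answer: $-56$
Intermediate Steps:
$T{\left(w,q \right)} = 6 - 2 w^{2}$ ($T{\left(w,q \right)} = 6 - \left(w + w\right) w = 6 - 2 w w = 6 - 2 w^{2}$)
$2 \cdot 1 \left(-7\right) T{\left(1,W{\left(-5,P{\left(-5 \right)} \right)} \right)} = 2 \cdot 1 \left(-7\right) \left(6 - 2 \cdot 1^{2}\right) = 2 \left(- 7 \left(6 - 2\right)\right) = 2 \left(\left(-7\right) 4\right) = 2 \left(-28\right) = -56$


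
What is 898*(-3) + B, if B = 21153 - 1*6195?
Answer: 12264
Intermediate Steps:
B = 14958 (B = 21153 - 6195 = 14958)
898*(-3) + B = 898*(-3) + 14958 = -2694 + 14958 = 12264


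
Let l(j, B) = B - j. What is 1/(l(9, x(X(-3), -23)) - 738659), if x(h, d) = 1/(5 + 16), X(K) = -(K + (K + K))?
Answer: -21/15512027 ≈ -1.3538e-6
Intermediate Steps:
X(K) = -3*K (X(K) = -(K + 2*K) = -3*K)
x(h, d) = 1/21
1/(l(9, x(X(-3), -23)) - 738659) = 1/((1/21 - 1*9) - 738659) = 1/((1/21 - 9) - 738659) = 1/(-188/21 - 738659) = 1/(-15512027/21) = -21/15512027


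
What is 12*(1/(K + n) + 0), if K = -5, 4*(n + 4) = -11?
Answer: -48/47 ≈ -1.0213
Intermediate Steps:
n = -27/4 (n = -4 + (¼)*(-11) = -4 - 11/4 = -27/4 ≈ -6.7500)
12*(1/(K + n) + 0) = 12*(1/(-5 - 27/4) + 0) = 12*(1/(-47/4) + 0) = 12*(-4/47 + 0) = 12*(-4/47) = -48/47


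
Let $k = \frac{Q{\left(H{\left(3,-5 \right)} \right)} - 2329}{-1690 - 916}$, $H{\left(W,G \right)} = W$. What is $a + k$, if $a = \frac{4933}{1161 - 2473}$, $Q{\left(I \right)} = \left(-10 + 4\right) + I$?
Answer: $- \frac{4897907}{1709536} \approx -2.8651$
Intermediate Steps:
$Q{\left(I \right)} = -6 + I$
$a = - \frac{4933}{1312}$ ($a = \frac{4933}{1161 - 2473} = \frac{4933}{-1312} = 4933 \left(- \frac{1}{1312}\right) = - \frac{4933}{1312} \approx -3.7599$)
$k = \frac{1166}{1303}$ ($k = \frac{\left(-6 + 3\right) - 2329}{-1690 - 916} = \frac{-3 - 2329}{-2606} = \left(-2332\right) \left(- \frac{1}{2606}\right) = \frac{1166}{1303} \approx 0.89486$)
$a + k = - \frac{4933}{1312} + \frac{1166}{1303} = - \frac{4897907}{1709536}$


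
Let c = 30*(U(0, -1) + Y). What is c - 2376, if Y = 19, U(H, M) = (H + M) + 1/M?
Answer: -1866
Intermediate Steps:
U(H, M) = H + M + 1/M
c = 510 (c = 30*((0 - 1 + 1/(-1)) + 19) = 30*((0 - 1 - 1) + 19) = 30*(-2 + 19) = 30*17 = 510)
c - 2376 = 510 - 2376 = -1866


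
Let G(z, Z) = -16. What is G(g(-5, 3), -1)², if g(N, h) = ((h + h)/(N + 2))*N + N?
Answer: 256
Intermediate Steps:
g(N, h) = N + 2*N*h/(2 + N) (g(N, h) = ((2*h)/(2 + N))*N + N = (2*h/(2 + N))*N + N = 2*N*h/(2 + N) + N = N + 2*N*h/(2 + N))
G(g(-5, 3), -1)² = (-16)² = 256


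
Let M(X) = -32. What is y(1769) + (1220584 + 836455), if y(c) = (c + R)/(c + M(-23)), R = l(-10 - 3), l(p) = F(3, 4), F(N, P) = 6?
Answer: 3573078518/1737 ≈ 2.0570e+6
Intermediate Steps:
l(p) = 6
R = 6
y(c) = (6 + c)/(-32 + c) (y(c) = (c + 6)/(c - 32) = (6 + c)/(-32 + c))
y(1769) + (1220584 + 836455) = (6 + 1769)/(-32 + 1769) + (1220584 + 836455) = 1775/1737 + 2057039 = 3573078518/1737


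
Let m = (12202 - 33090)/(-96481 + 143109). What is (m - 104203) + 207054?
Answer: 1198928885/11657 ≈ 1.0285e+5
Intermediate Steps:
m = -5222/11657 (m = -20888/46628 = -20888*1/46628 = -5222/11657 ≈ -0.44797)
(m - 104203) + 207054 = (-5222/11657 - 104203) + 207054 = -1214699593/11657 + 207054 = 1198928885/11657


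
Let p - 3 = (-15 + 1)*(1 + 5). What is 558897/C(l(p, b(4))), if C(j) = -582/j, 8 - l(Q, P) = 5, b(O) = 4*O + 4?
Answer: -558897/194 ≈ -2880.9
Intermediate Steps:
b(O) = 4 + 4*O
p = -81 (p = 3 + (-15 + 1)*(1 + 5) = 3 - 14*6 = 3 - 84 = -81)
l(Q, P) = 3 (l(Q, P) = 8 - 1*5 = 8 - 5 = 3)
558897/C(l(p, b(4))) = 558897/((-582/3)) = 558897/((-582*⅓)) = 558897/(-194) = 558897*(-1/194) = -558897/194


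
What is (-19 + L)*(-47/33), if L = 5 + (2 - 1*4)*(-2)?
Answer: 470/33 ≈ 14.242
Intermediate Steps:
L = 9 (L = 5 + (2 - 4)*(-2) = 5 - 2*(-2) = 5 + 4 = 9)
(-19 + L)*(-47/33) = (-19 + 9)*(-47/33) = -(-470)/33 = -10*(-47/33) = 470/33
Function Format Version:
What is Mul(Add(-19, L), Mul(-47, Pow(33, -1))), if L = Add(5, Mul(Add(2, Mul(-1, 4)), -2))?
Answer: Rational(470, 33) ≈ 14.242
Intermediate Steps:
L = 9 (L = Add(5, Mul(Add(2, -4), -2)) = Add(5, Mul(-2, -2)) = Add(5, 4) = 9)
Mul(Add(-19, L), Mul(-47, Pow(33, -1))) = Mul(Add(-19, 9), Mul(-47, Pow(33, -1))) = Mul(-10, Mul(-47, Rational(1, 33))) = Mul(-10, Rational(-47, 33)) = Rational(470, 33)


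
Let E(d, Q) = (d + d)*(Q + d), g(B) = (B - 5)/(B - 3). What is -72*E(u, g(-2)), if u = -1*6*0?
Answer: 0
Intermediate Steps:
u = 0 (u = -6*0 = 0)
g(B) = (-5 + B)/(-3 + B)
E(d, Q) = 2*d*(Q + d) (E(d, Q) = (2*d)*(Q + d) = 2*d*(Q + d))
-72*E(u, g(-2)) = -144*0*((-5 - 2)/(-3 - 2) + 0) = -144*0*(-7/(-5) + 0) = -144*0*(-⅕*(-7) + 0) = -144*0*(7/5 + 0) = -144*0*7/5 = -72*0 = 0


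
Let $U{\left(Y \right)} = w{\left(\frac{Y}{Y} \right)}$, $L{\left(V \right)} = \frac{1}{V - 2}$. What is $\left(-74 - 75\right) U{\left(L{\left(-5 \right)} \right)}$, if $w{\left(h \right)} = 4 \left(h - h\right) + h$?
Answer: $-149$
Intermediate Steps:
$L{\left(V \right)} = \frac{1}{-2 + V}$
$w{\left(h \right)} = h$ ($w{\left(h \right)} = 4 \cdot 0 + h = 0 + h = h$)
$U{\left(Y \right)} = 1$ ($U{\left(Y \right)} = \frac{Y}{Y} = 1$)
$\left(-74 - 75\right) U{\left(L{\left(-5 \right)} \right)} = \left(-74 - 75\right) 1 = \left(-149\right) 1 = -149$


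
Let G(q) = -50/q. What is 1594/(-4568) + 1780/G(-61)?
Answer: 24795687/11420 ≈ 2171.3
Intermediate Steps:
1594/(-4568) + 1780/G(-61) = 1594/(-4568) + 1780/((-50/(-61))) = 1594*(-1/4568) + 1780/((-50*(-1/61))) = -797/2284 + 1780/(50/61) = -797/2284 + 1780*(61/50) = -797/2284 + 10858/5 = 24795687/11420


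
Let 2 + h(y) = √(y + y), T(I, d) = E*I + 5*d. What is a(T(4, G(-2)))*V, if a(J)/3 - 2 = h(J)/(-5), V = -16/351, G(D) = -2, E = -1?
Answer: -64/195 + 32*I*√7/585 ≈ -0.32821 + 0.14472*I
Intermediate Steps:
T(I, d) = -I + 5*d
V = -16/351 (V = -16*1/351 = -16/351 ≈ -0.045584)
h(y) = -2 + √2*√y (h(y) = -2 + √(y + y) = -2 + √(2*y) = -2 + √2*√y)
a(J) = 36/5 - 3*√2*√J/5 (a(J) = 6 + 3*((-2 + √2*√J)/(-5)) = 6 + 3*((-2 + √2*√J)*(-⅕)) = 6 + 3*(⅖ - √2*√J/5) = 6 + (6/5 - 3*√2*√J/5) = 36/5 - 3*√2*√J/5)
a(T(4, G(-2)))*V = (36/5 - 3*√2*√(-1*4 + 5*(-2))/5)*(-16/351) = (36/5 - 3*√2*√(-4 - 10)/5)*(-16/351) = (36/5 - 3*√2*√(-14)/5)*(-16/351) = (36/5 - 3*√2*I*√14/5)*(-16/351) = (36/5 - 6*I*√7/5)*(-16/351) = -64/195 + 32*I*√7/585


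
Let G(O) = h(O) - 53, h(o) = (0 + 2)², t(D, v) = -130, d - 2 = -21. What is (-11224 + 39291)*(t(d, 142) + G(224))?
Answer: -5023993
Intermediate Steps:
d = -19 (d = 2 - 21 = -19)
h(o) = 4 (h(o) = 2² = 4)
G(O) = -49 (G(O) = 4 - 53 = -49)
(-11224 + 39291)*(t(d, 142) + G(224)) = (-11224 + 39291)*(-130 - 49) = 28067*(-179) = -5023993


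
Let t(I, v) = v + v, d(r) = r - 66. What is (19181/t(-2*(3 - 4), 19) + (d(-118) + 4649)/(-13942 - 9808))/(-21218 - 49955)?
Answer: -1198366/169035875 ≈ -0.0070894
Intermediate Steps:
d(r) = -66 + r
t(I, v) = 2*v
(19181/t(-2*(3 - 4), 19) + (d(-118) + 4649)/(-13942 - 9808))/(-21218 - 49955) = (19181/((2*19)) + ((-66 - 118) + 4649)/(-13942 - 9808))/(-21218 - 49955) = (19181/38 + (-184 + 4649)/(-23750))/(-71173) = (19181*(1/38) + 4465*(-1/23750))*(-1/71173) = (19181/38 - 47/250)*(-1/71173) = (1198366/2375)*(-1/71173) = -1198366/169035875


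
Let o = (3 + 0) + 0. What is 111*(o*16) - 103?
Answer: 5225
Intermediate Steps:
o = 3 (o = 3 + 0 = 3)
111*(o*16) - 103 = 111*(3*16) - 103 = 111*48 - 103 = 5328 - 103 = 5225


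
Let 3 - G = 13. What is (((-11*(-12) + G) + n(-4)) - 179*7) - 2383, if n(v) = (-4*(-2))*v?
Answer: -3546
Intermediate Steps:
G = -10 (G = 3 - 1*13 = 3 - 13 = -10)
n(v) = 8*v
(((-11*(-12) + G) + n(-4)) - 179*7) - 2383 = (((-11*(-12) - 10) + 8*(-4)) - 179*7) - 2383 = (((132 - 10) - 32) - 1253) - 2383 = ((122 - 32) - 1253) - 2383 = (90 - 1253) - 2383 = -1163 - 2383 = -3546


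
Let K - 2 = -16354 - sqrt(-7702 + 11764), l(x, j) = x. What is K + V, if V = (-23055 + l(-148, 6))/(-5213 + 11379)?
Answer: -100849635/6166 - sqrt(4062) ≈ -16420.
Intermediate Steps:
V = -23203/6166 (V = (-23055 - 148)/(-5213 + 11379) = -23203/6166 ≈ -3.7631)
K = -16352 - sqrt(4062) (K = 2 + (-16354 - sqrt(-7702 + 11764)) = 2 + (-16354 - sqrt(4062)) = -16352 - sqrt(4062) ≈ -16416.)
K + V = (-16352 - sqrt(4062)) - 23203/6166 = -100849635/6166 - sqrt(4062)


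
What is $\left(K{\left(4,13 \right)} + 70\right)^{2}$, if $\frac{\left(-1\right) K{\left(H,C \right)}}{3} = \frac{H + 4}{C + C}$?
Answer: $\frac{806404}{169} \approx 4771.6$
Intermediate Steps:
$K{\left(H,C \right)} = - \frac{3 \left(4 + H\right)}{2 C}$ ($K{\left(H,C \right)} = - 3 \frac{H + 4}{C + C} = - 3 \frac{4 + H}{2 C} = - \frac{3 \left(4 + H\right)}{2 C}$)
$\left(K{\left(4,13 \right)} + 70\right)^{2} = \left(\frac{3 \left(-4 - 4\right)}{2 \cdot 13} + 70\right)^{2} = \left(\frac{3}{2} \cdot \frac{1}{13} \left(-4 - 4\right) + 70\right)^{2} = \left(\frac{3}{2} \cdot \frac{1}{13} \left(-8\right) + 70\right)^{2} = \left(- \frac{12}{13} + 70\right)^{2} = \left(\frac{898}{13}\right)^{2} = \frac{806404}{169}$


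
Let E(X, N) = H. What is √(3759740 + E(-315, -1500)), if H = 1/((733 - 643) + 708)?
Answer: √2394217471758/798 ≈ 1939.0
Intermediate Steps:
H = 1/798 (H = 1/(90 + 708) = 1/798 ≈ 0.0012531)
E(X, N) = 1/798
√(3759740 + E(-315, -1500)) = √(3759740 + 1/798) = √(3000272521/798) = √2394217471758/798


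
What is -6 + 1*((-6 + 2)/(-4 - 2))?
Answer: -16/3 ≈ -5.3333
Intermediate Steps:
-6 + 1*((-6 + 2)/(-4 - 2)) = -6 + 1*(-4/(-6)) = -6 + 1*(-4*(-⅙)) = -6 + 1*(⅔) = -6 + ⅔ = -16/3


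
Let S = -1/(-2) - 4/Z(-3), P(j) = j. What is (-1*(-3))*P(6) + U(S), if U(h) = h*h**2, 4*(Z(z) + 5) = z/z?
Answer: 1120347/54872 ≈ 20.417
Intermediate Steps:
Z(z) = -19/4 (Z(z) = -5 + (z/z)/4 = -5 + (1/4)*1 = -5 + 1/4 = -19/4)
S = 51/38 (S = -1/(-2) - 4/(-19/4) = -1*(-1/2) - 4*(-4/19) = 1/2 + 16/19 = 51/38 ≈ 1.3421)
U(h) = h**3
(-1*(-3))*P(6) + U(S) = -1*(-3)*6 + (51/38)**3 = 3*6 + 132651/54872 = 18 + 132651/54872 = 1120347/54872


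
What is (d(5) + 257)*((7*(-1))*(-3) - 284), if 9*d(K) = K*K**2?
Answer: -641194/9 ≈ -71244.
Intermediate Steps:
d(K) = K**3/9 (d(K) = (K*K**2)/9 = K**3/9)
(d(5) + 257)*((7*(-1))*(-3) - 284) = ((1/9)*5**3 + 257)*((7*(-1))*(-3) - 284) = ((1/9)*125 + 257)*(-7*(-3) - 284) = (125/9 + 257)*(21 - 284) = (2438/9)*(-263) = -641194/9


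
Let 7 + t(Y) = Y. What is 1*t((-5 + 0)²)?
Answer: 18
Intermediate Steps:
t(Y) = -7 + Y
1*t((-5 + 0)²) = 1*(-7 + (-5 + 0)²) = 1*(-7 + (-5)²) = 1*(-7 + 25) = 1*18 = 18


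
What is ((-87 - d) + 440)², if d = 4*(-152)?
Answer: 923521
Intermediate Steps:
d = -608
((-87 - d) + 440)² = ((-87 - 1*(-608)) + 440)² = ((-87 + 608) + 440)² = (521 + 440)² = 961² = 923521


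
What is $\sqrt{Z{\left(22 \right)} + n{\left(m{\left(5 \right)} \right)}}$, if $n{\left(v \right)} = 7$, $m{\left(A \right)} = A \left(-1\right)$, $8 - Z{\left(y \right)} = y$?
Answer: $i \sqrt{7} \approx 2.6458 i$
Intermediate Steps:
$Z{\left(y \right)} = 8 - y$
$m{\left(A \right)} = - A$
$\sqrt{Z{\left(22 \right)} + n{\left(m{\left(5 \right)} \right)}} = \sqrt{\left(8 - 22\right) + 7} = \sqrt{-14 + 7} = \sqrt{-7} = i \sqrt{7}$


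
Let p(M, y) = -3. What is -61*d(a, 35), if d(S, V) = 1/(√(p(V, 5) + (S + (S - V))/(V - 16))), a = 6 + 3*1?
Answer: 61*I*√1406/74 ≈ 30.909*I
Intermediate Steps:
a = 9 (a = 6 + 3 = 9)
d(S, V) = (-3 + (-V + 2*S)/(-16 + V))^(-½) (d(S, V) = 1/(√(-3 + (S + (S - V))/(V - 16))) = 1/(√(-3 + (-V + 2*S)/(-16 + V))) = (-3 + (-V + 2*S)/(-16 + V))^(-½))
-61*d(a, 35) = -61*√2/(2*√((24 + 9 - 2*35)/(-16 + 35))) = -61*√2/(2*√((24 + 9 - 70)/19)) = -61*√2/(2*√((1/19)*(-37))) = -61*√2/(2*√(-37/19)) = -61*√2*(-I*√703/37)/2 = -(-61)*I*√1406/74 = 61*I*√1406/74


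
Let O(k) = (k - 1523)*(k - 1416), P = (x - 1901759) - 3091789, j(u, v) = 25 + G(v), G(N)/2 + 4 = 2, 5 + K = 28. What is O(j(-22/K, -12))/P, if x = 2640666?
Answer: -349215/392147 ≈ -0.89052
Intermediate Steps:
K = 23 (K = -5 + 28 = 23)
G(N) = -4 (G(N) = -8 + 2*2 = -8 + 4 = -4)
j(u, v) = 21 (j(u, v) = 25 - 4 = 21)
P = -2352882 (P = (2640666 - 1901759) - 3091789 = 738907 - 3091789 = -2352882)
O(k) = (-1523 + k)*(-1416 + k)
O(j(-22/K, -12))/P = (2156568 + 21**2 - 2939*21)/(-2352882) = (2156568 + 441 - 61719)*(-1/2352882) = 2095290*(-1/2352882) = -349215/392147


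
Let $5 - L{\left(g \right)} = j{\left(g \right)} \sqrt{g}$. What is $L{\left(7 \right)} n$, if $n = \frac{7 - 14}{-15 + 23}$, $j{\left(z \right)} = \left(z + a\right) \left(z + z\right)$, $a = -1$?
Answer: $- \frac{35}{8} + \frac{147 \sqrt{7}}{2} \approx 190.09$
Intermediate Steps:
$j{\left(z \right)} = 2 z \left(-1 + z\right)$ ($j{\left(z \right)} = \left(z - 1\right) \left(z + z\right) = \left(-1 + z\right) 2 z = 2 z \left(-1 + z\right)$)
$L{\left(g \right)} = 5 - 2 g^{\frac{3}{2}} \left(-1 + g\right)$ ($L{\left(g \right)} = 5 - 2 g \left(-1 + g\right) \sqrt{g} = 5 - 2 g^{\frac{3}{2}} \left(-1 + g\right)$)
$n = - \frac{7}{8} \approx -0.875$
$L{\left(7 \right)} n = \left(5 + 2 \cdot 7^{\frac{3}{2}} \left(1 - 7\right)\right) \left(- \frac{7}{8}\right) = \left(5 + 2 \cdot 7 \sqrt{7} \left(1 - 7\right)\right) \left(- \frac{7}{8}\right) = \left(5 + 2 \cdot 7 \sqrt{7} \left(-6\right)\right) \left(- \frac{7}{8}\right) = \left(5 - 84 \sqrt{7}\right) \left(- \frac{7}{8}\right) = - \frac{35}{8} + \frac{147 \sqrt{7}}{2}$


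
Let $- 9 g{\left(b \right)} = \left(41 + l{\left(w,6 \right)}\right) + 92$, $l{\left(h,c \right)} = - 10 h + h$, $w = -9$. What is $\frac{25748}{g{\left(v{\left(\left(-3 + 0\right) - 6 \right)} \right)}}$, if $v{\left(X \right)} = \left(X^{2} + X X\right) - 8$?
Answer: $- \frac{115866}{107} \approx -1082.9$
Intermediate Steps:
$l{\left(h,c \right)} = - 9 h$
$v{\left(X \right)} = -8 + 2 X^{2}$ ($v{\left(X \right)} = \left(X^{2} + X^{2}\right) - 8 = 2 X^{2} - 8 = -8 + 2 X^{2}$)
$g{\left(b \right)} = - \frac{214}{9}$ ($g{\left(b \right)} = - \frac{\left(41 - -81\right) + 92}{9} = - \frac{\left(41 + 81\right) + 92}{9} = - \frac{122 + 92}{9} = \left(- \frac{1}{9}\right) 214 = - \frac{214}{9}$)
$\frac{25748}{g{\left(v{\left(\left(-3 + 0\right) - 6 \right)} \right)}} = \frac{25748}{- \frac{214}{9}} = 25748 \left(- \frac{9}{214}\right) = - \frac{115866}{107}$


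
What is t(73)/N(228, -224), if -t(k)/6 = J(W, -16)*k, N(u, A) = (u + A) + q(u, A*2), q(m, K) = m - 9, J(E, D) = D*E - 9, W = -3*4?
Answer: -80154/223 ≈ -359.44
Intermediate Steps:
W = -12
J(E, D) = -9 + D*E
q(m, K) = -9 + m
N(u, A) = -9 + A + 2*u (N(u, A) = (u + A) + (-9 + u) = (A + u) + (-9 + u) = -9 + A + 2*u)
t(k) = -1098*k (t(k) = -6*(-9 - 16*(-12))*k = -6*(-9 + 192)*k = -1098*k)
t(73)/N(228, -224) = (-1098*73)/(-9 - 224 + 2*228) = -80154/(-9 - 224 + 456) = -80154/223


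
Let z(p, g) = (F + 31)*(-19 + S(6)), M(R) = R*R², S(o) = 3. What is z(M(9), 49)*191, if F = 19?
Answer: -152800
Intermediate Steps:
M(R) = R³
z(p, g) = -800 (z(p, g) = (19 + 31)*(-19 + 3) = 50*(-16) = -800)
z(M(9), 49)*191 = -800*191 = -152800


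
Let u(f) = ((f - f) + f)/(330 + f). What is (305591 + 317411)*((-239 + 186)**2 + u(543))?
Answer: 509366435200/291 ≈ 1.7504e+9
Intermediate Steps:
u(f) = f/(330 + f) (u(f) = (0 + f)/(330 + f) = f/(330 + f))
(305591 + 317411)*((-239 + 186)**2 + u(543)) = (305591 + 317411)*((-239 + 186)**2 + 543/(330 + 543)) = 623002*((-53)**2 + 543/873) = 623002*(2809 + 543*(1/873)) = 623002*(2809 + 181/291) = 623002*(817600/291) = 509366435200/291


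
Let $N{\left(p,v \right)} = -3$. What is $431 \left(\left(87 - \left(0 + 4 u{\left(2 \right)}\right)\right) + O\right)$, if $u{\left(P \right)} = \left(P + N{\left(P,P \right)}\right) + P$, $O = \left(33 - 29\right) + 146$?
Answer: $100423$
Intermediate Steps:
$O = 150$ ($O = 4 + 146 = 150$)
$u{\left(P \right)} = -3 + 2 P$ ($u{\left(P \right)} = \left(P - 3\right) + P = \left(-3 + P\right) + P = -3 + 2 P$)
$431 \left(\left(87 - \left(0 + 4 u{\left(2 \right)}\right)\right) + O\right) = 431 \left(\left(87 - \left(0 + 4 \left(-3 + 2 \cdot 2\right)\right)\right) + 150\right) = 431 \left(\left(87 - \left(0 + 4 \left(-3 + 4\right)\right)\right) + 150\right) = 431 \left(\left(87 - \left(0 + 4 \cdot 1\right)\right) + 150\right) = 431 \left(\left(87 - \left(0 + 4\right)\right) + 150\right) = 431 \left(\left(87 - 4\right) + 150\right) = 431 \left(83 + 150\right) = 431 \cdot 233 = 100423$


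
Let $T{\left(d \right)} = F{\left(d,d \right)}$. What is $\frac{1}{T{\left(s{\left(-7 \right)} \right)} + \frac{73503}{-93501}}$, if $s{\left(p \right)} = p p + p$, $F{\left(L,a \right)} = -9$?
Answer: $- \frac{10389}{101668} \approx -0.10219$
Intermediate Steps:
$s{\left(p \right)} = p + p^{2}$ ($s{\left(p \right)} = p^{2} + p = p + p^{2}$)
$T{\left(d \right)} = -9$
$\frac{1}{T{\left(s{\left(-7 \right)} \right)} + \frac{73503}{-93501}} = \frac{1}{-9 + \frac{73503}{-93501}} = \frac{1}{-9 + 73503 \left(- \frac{1}{93501}\right)} = \frac{1}{-9 - \frac{8167}{10389}} = \frac{1}{- \frac{101668}{10389}} = - \frac{10389}{101668}$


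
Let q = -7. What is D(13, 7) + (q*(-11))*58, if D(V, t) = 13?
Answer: 4479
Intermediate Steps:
D(13, 7) + (q*(-11))*58 = 13 - 7*(-11)*58 = 13 + 77*58 = 13 + 4466 = 4479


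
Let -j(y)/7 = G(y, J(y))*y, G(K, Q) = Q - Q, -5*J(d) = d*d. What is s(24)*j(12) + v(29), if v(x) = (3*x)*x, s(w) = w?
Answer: 2523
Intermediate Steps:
J(d) = -d²/5 (J(d) = -d*d/5 = -d²/5)
G(K, Q) = 0
j(y) = 0 (j(y) = -0*y = -7*0 = 0)
v(x) = 3*x²
s(24)*j(12) + v(29) = 24*0 + 3*29² = 0 + 3*841 = 0 + 2523 = 2523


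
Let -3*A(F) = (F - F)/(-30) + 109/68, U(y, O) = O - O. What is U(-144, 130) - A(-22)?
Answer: 109/204 ≈ 0.53431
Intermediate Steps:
U(y, O) = 0
A(F) = -109/204 (A(F) = -((F - F)/(-30) + 109/68)/3 = -(0*(-1/30) + 109*(1/68))/3 = -(0 + 109/68)/3 = -1/3*109/68 = -109/204)
U(-144, 130) - A(-22) = 0 - 1*(-109/204) = 0 + 109/204 = 109/204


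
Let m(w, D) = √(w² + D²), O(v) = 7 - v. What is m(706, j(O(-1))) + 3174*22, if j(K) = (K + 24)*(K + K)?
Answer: 69828 + 2*√190145 ≈ 70700.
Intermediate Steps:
j(K) = 2*K*(24 + K) (j(K) = (24 + K)*(2*K) = 2*K*(24 + K))
m(w, D) = √(D² + w²)
m(706, j(O(-1))) + 3174*22 = √((2*(7 - 1*(-1))*(24 + (7 - 1*(-1))))² + 706²) + 3174*22 = √((2*(7 + 1)*(24 + (7 + 1)))² + 498436) + 69828 = √((2*8*(24 + 8))² + 498436) + 69828 = √((2*8*32)² + 498436) + 69828 = √(512² + 498436) + 69828 = √(262144 + 498436) + 69828 = √760580 + 69828 = 2*√190145 + 69828 = 69828 + 2*√190145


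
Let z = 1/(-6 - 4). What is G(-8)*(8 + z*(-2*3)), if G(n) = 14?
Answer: 602/5 ≈ 120.40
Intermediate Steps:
z = -1/10 (z = 1/(-10) = -1/10 ≈ -0.10000)
G(-8)*(8 + z*(-2*3)) = 14*(8 - (-1)*3/5) = 14*(8 - 1/10*(-6)) = 14*(8 + 3/5) = 14*(43/5) = 602/5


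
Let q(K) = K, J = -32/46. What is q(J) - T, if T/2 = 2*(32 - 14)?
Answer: -1672/23 ≈ -72.696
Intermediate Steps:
J = -16/23 (J = -32*1/46 = -16/23 ≈ -0.69565)
T = 72 (T = 2*(2*(32 - 14)) = 2*(2*18) = 2*36 = 72)
q(J) - T = -16/23 - 1*72 = -16/23 - 72 = -1672/23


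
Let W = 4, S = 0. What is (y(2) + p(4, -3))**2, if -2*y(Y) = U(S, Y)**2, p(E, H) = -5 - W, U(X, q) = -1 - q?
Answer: 729/4 ≈ 182.25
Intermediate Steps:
p(E, H) = -9 (p(E, H) = -5 - 1*4 = -5 - 4 = -9)
y(Y) = -(-1 - Y)**2/2
(y(2) + p(4, -3))**2 = (-(1 + 2)**2/2 - 9)**2 = (-1/2*3**2 - 9)**2 = (-1/2*9 - 9)**2 = (-9/2 - 9)**2 = (-27/2)**2 = 729/4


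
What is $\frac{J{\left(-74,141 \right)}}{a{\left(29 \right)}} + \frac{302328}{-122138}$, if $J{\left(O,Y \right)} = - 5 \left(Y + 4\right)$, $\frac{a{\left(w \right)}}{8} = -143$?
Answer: $- \frac{128656591}{69862936} \approx -1.8416$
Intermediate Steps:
$a{\left(w \right)} = -1144$ ($a{\left(w \right)} = 8 \left(-143\right) = -1144$)
$J{\left(O,Y \right)} = -20 - 5 Y$ ($J{\left(O,Y \right)} = - 5 \left(4 + Y\right) = -20 - 5 Y$)
$\frac{J{\left(-74,141 \right)}}{a{\left(29 \right)}} + \frac{302328}{-122138} = \frac{-20 - 705}{-1144} + \frac{302328}{-122138} = \left(-20 - 705\right) \left(- \frac{1}{1144}\right) + 302328 \left(- \frac{1}{122138}\right) = \left(-725\right) \left(- \frac{1}{1144}\right) - \frac{151164}{61069} = \frac{725}{1144} - \frac{151164}{61069} = - \frac{128656591}{69862936}$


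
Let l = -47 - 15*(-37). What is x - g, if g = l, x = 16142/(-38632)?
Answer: -9820599/19316 ≈ -508.42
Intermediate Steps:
x = -8071/19316 (x = 16142*(-1/38632) = -8071/19316 ≈ -0.41784)
l = 508 (l = -47 + 555 = 508)
g = 508
x - g = -8071/19316 - 1*508 = -8071/19316 - 508 = -9820599/19316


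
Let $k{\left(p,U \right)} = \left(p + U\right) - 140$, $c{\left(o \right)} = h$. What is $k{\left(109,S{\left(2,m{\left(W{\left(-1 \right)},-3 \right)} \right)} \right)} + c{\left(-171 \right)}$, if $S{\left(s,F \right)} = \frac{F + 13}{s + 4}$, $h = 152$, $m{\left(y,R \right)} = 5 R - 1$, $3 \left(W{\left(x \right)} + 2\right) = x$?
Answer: $\frac{241}{2} \approx 120.5$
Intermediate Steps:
$W{\left(x \right)} = -2 + \frac{x}{3}$
$m{\left(y,R \right)} = -1 + 5 R$
$S{\left(s,F \right)} = \frac{13 + F}{4 + s}$
$c{\left(o \right)} = 152$
$k{\left(p,U \right)} = -140 + U + p$ ($k{\left(p,U \right)} = \left(U + p\right) - 140 = -140 + U + p$)
$k{\left(109,S{\left(2,m{\left(W{\left(-1 \right)},-3 \right)} \right)} \right)} + c{\left(-171 \right)} = \left(-140 + \frac{13 + \left(-1 + 5 \left(-3\right)\right)}{4 + 2} + 109\right) + 152 = \left(-140 + \frac{13 - 16}{6} + 109\right) + 152 = \left(-140 + \frac{1}{6} \left(-3\right) + 109\right) + 152 = \left(-140 - \frac{1}{2} + 109\right) + 152 = - \frac{63}{2} + 152 = \frac{241}{2}$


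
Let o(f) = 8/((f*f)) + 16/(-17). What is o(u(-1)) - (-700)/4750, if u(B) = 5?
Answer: -3826/8075 ≈ -0.47381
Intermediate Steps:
o(f) = -16/17 + 8/f**2 (o(f) = 8/(f**2) + 16*(-1/17) = 8/f**2 - 16/17 = -16/17 + 8/f**2)
o(u(-1)) - (-700)/4750 = (-16/17 + 8/5**2) - (-700)/4750 = (-16/17 + 8*(1/25)) - (-700)/4750 = (-16/17 + 8/25) - 1*(-14/95) = -264/425 + 14/95 = -3826/8075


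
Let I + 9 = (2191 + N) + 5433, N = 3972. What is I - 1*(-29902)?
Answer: 41489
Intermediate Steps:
I = 11587 (I = -9 + ((2191 + 3972) + 5433) = -9 + (6163 + 5433) = -9 + 11596 = 11587)
I - 1*(-29902) = 11587 - 1*(-29902) = 11587 + 29902 = 41489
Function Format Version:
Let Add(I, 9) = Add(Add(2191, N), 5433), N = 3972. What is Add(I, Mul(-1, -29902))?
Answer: 41489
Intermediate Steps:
I = 11587 (I = Add(-9, Add(Add(2191, 3972), 5433)) = Add(-9, Add(6163, 5433)) = Add(-9, 11596) = 11587)
Add(I, Mul(-1, -29902)) = Add(11587, Mul(-1, -29902)) = Add(11587, 29902) = 41489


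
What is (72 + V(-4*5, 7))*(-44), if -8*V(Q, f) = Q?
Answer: -3278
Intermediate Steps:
V(Q, f) = -Q/8
(72 + V(-4*5, 7))*(-44) = (72 - (-1)*5/2)*(-44) = (72 - ⅛*(-20))*(-44) = (72 + 5/2)*(-44) = (149/2)*(-44) = -3278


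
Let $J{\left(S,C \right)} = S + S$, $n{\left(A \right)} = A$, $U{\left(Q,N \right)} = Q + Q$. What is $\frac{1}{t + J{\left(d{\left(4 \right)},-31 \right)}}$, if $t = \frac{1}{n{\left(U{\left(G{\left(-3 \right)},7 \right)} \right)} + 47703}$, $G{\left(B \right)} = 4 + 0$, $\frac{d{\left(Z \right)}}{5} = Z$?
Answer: $\frac{47711}{1908441} \approx 0.025$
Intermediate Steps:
$d{\left(Z \right)} = 5 Z$
$G{\left(B \right)} = 4$
$U{\left(Q,N \right)} = 2 Q$
$J{\left(S,C \right)} = 2 S$
$t = \frac{1}{47711}$ ($t = \frac{1}{2 \cdot 4 + 47703} = \frac{1}{8 + 47703} = \frac{1}{47711} \approx 2.096 \cdot 10^{-5}$)
$\frac{1}{t + J{\left(d{\left(4 \right)},-31 \right)}} = \frac{1}{\frac{1}{47711} + 2 \cdot 5 \cdot 4} = \frac{1}{\frac{1}{47711} + 2 \cdot 20} = \frac{1}{\frac{1}{47711} + 40} = \frac{1}{\frac{1908441}{47711}} = \frac{47711}{1908441}$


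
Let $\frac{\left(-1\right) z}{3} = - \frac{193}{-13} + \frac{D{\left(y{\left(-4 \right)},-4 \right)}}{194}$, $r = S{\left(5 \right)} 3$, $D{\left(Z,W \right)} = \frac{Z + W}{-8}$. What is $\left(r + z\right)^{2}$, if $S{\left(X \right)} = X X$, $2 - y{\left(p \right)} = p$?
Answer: $\frac{94454802225}{101767744} \approx 928.14$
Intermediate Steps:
$y{\left(p \right)} = 2 - p$
$D{\left(Z,W \right)} = - \frac{W}{8} - \frac{Z}{8}$ ($D{\left(Z,W \right)} = \left(W + Z\right) \left(- \frac{1}{8}\right) = - \frac{W}{8} - \frac{Z}{8}$)
$S{\left(X \right)} = X^{2}$
$r = 75$ ($r = 5^{2} \cdot 3 = 25 \cdot 3 = 75$)
$z = - \frac{449265}{10088}$ ($z = - 3 \left(- \frac{193}{-13} + \frac{\left(- \frac{1}{8}\right) \left(-4\right) - \frac{2 - -4}{8}}{194}\right) = - 3 \left(\left(-193\right) \left(- \frac{1}{13}\right) + \left(\frac{1}{2} - \frac{2 + 4}{8}\right) \frac{1}{194}\right) = - 3 \left(\frac{193}{13} + \left(\frac{1}{2} - \frac{3}{4}\right) \frac{1}{194}\right) = - 3 \left(\frac{193}{13} - \frac{1}{776}\right) = \left(-3\right) \frac{149755}{10088} = - \frac{449265}{10088} \approx -44.535$)
$\left(r + z\right)^{2} = \left(75 - \frac{449265}{10088}\right)^{2} = \left(\frac{307335}{10088}\right)^{2} = \frac{94454802225}{101767744}$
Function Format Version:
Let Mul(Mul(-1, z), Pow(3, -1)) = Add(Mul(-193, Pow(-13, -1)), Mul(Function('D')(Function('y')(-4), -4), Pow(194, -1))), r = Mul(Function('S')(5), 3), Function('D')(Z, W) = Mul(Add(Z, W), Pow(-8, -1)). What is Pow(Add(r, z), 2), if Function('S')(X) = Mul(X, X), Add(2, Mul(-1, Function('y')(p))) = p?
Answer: Rational(94454802225, 101767744) ≈ 928.14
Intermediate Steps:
Function('y')(p) = Add(2, Mul(-1, p))
Function('D')(Z, W) = Add(Mul(Rational(-1, 8), W), Mul(Rational(-1, 8), Z)) (Function('D')(Z, W) = Mul(Add(W, Z), Rational(-1, 8)) = Add(Mul(Rational(-1, 8), W), Mul(Rational(-1, 8), Z)))
Function('S')(X) = Pow(X, 2)
r = 75 (r = Mul(Pow(5, 2), 3) = Mul(25, 3) = 75)
z = Rational(-449265, 10088) (z = Mul(-3, Add(Mul(-193, Pow(-13, -1)), Mul(Add(Mul(Rational(-1, 8), -4), Mul(Rational(-1, 8), Add(2, Mul(-1, -4)))), Pow(194, -1)))) = Mul(-3, Add(Mul(-193, Rational(-1, 13)), Mul(Add(Rational(1, 2), Mul(Rational(-1, 8), Add(2, 4))), Rational(1, 194)))) = Mul(-3, Add(Rational(193, 13), Mul(Add(Rational(1, 2), Mul(Rational(-1, 8), 6)), Rational(1, 194)))) = Mul(-3, Add(Rational(193, 13), Mul(Add(Rational(1, 2), Rational(-3, 4)), Rational(1, 194)))) = Mul(-3, Add(Rational(193, 13), Mul(Rational(-1, 4), Rational(1, 194)))) = Mul(-3, Add(Rational(193, 13), Rational(-1, 776))) = Mul(-3, Rational(149755, 10088)) = Rational(-449265, 10088) ≈ -44.535)
Pow(Add(r, z), 2) = Pow(Add(75, Rational(-449265, 10088)), 2) = Pow(Rational(307335, 10088), 2) = Rational(94454802225, 101767744)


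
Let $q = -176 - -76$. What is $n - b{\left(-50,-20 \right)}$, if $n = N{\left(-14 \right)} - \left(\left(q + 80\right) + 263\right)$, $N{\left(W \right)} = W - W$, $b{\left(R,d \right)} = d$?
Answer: $-223$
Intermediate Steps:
$q = -100$ ($q = -176 + 76 = -100$)
$N{\left(W \right)} = 0$
$n = -243$ ($n = 0 - \left(\left(-100 + 80\right) + 263\right) = 0 - \left(-20 + 263\right) = 0 - 243 = -243$)
$n - b{\left(-50,-20 \right)} = -243 - -20 = -243 + 20 = -223$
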